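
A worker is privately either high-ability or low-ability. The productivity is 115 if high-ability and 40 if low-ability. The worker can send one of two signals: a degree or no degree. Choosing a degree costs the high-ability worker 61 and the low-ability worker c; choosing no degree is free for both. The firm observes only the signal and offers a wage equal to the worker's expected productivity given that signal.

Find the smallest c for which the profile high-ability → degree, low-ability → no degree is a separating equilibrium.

Under separation: degree → high-ability (pays 115); no degree → low-ability (pays 40).
High-ability: 115 − 61 = 54 ≥ 40 − 0 = 40. Holds regardless of c. ✓
Low-ability: 40 − 0 ≥ 115 − c, so c ≥ 115 − 40 = 75.

75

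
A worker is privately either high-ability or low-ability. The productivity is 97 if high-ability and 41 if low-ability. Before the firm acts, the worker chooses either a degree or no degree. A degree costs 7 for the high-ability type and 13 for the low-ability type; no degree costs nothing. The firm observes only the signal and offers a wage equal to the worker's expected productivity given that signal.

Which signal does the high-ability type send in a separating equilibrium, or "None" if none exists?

None

Try high-ability → degree, low-ability → no degree:
  Under separation the firm infers type exactly: degree → high-ability (pays 97), no degree → low-ability (pays 41).
  High-ability: degree gives 97 − 7 = 90; no degree gives 41 − 0 = 41. No deviation. ✓
  Low-ability: no degree gives 41 − 0 = 41; degree gives 97 − 13 = 84. Would deviate. ✗
Try high-ability → no degree, low-ability → degree:
  Under separation the firm infers type exactly: no degree → high-ability (pays 97), degree → low-ability (pays 41).
  High-ability: no degree gives 97 − 0 = 97; degree gives 41 − 7 = 34. No deviation. ✓
  Low-ability: degree gives 41 − 13 = 28; no degree gives 97 − 0 = 97. Would deviate. ✗
Neither assignment is incentive-compatible.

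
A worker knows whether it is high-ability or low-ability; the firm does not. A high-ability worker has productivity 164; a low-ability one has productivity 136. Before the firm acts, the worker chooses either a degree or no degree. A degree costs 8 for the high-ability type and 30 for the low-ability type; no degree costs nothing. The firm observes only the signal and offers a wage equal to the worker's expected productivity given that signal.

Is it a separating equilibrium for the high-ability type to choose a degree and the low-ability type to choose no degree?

Yes

Under separation the firm infers type exactly: degree → high-ability (pays 164), no degree → low-ability (pays 136).
High-ability: degree gives 164 − 8 = 156; no degree gives 136 − 0 = 136. No deviation. ✓
Low-ability: no degree gives 136 − 0 = 136; degree gives 164 − 30 = 134. No deviation. ✓
Neither type gains from mimicking the other.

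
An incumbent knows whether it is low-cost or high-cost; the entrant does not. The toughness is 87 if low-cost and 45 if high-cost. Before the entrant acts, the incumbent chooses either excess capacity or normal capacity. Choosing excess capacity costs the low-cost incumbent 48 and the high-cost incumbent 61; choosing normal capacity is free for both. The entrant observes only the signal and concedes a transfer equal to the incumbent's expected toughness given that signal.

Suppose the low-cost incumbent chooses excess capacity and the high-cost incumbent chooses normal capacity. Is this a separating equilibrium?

No

If types separate, excess capacity earns payment 87 and normal capacity earns 45.
Low-cost: excess capacity gives 87 − 48 = 39; normal capacity gives 45 − 0 = 45. Would deviate. ✗
High-cost: normal capacity gives 45 − 0 = 45; excess capacity gives 87 − 61 = 26. No deviation. ✓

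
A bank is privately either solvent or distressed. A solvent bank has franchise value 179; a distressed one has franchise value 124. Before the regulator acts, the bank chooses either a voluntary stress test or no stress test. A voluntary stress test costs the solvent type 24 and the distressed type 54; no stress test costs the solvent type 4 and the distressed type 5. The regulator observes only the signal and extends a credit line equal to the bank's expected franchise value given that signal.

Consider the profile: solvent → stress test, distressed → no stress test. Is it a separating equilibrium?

No

If types separate, stress test earns payment 179 and no stress test earns 124.
Solvent: stress test gives 179 − 24 = 155; no stress test gives 124 − 4 = 120. No deviation. ✓
Distressed: no stress test gives 124 − 5 = 119; stress test gives 179 − 54 = 125. Would deviate. ✗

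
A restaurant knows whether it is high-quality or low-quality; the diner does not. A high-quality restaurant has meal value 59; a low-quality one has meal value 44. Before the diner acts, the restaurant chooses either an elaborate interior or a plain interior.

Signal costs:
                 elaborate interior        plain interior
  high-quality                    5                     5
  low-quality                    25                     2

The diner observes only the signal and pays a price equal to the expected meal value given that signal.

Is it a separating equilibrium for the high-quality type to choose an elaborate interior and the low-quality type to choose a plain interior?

If types separate, elaborate interior earns payment 59 and plain interior earns 44.
High-quality: elaborate interior gives 59 − 5 = 54; plain interior gives 44 − 5 = 39. No deviation. ✓
Low-quality: plain interior gives 44 − 2 = 42; elaborate interior gives 59 − 25 = 34. No deviation. ✓
Both incentive constraints hold.

Yes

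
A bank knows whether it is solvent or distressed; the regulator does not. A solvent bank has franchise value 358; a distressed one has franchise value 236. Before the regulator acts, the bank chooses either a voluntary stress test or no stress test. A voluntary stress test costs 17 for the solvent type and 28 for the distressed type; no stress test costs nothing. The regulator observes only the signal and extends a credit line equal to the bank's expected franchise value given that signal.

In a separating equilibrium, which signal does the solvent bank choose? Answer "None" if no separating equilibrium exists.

Try solvent → stress test, distressed → no stress test:
  Under separation the regulator infers type exactly: stress test → solvent (pays 358), no stress test → distressed (pays 236).
  Solvent: stress test gives 358 − 17 = 341; no stress test gives 236 − 0 = 236. No deviation. ✓
  Distressed: no stress test gives 236 − 0 = 236; stress test gives 358 − 28 = 330. Would deviate. ✗
Try solvent → no stress test, distressed → stress test:
  Under separation the regulator infers type exactly: no stress test → solvent (pays 358), stress test → distressed (pays 236).
  Solvent: no stress test gives 358 − 0 = 358; stress test gives 236 − 17 = 219. No deviation. ✓
  Distressed: stress test gives 236 − 28 = 208; no stress test gives 358 − 0 = 358. Would deviate. ✗
Neither assignment is incentive-compatible.

None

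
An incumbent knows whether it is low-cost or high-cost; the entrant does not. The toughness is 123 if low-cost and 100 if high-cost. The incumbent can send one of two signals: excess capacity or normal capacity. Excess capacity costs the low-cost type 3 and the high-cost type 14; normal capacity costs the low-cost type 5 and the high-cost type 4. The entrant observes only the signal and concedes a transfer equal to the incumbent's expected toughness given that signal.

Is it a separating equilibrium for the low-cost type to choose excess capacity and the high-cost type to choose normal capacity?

No

If types separate, excess capacity earns payment 123 and normal capacity earns 100.
Low-cost: excess capacity gives 123 − 3 = 120; normal capacity gives 100 − 5 = 95. No deviation. ✓
High-cost: normal capacity gives 100 − 4 = 96; excess capacity gives 123 − 14 = 109. Would deviate. ✗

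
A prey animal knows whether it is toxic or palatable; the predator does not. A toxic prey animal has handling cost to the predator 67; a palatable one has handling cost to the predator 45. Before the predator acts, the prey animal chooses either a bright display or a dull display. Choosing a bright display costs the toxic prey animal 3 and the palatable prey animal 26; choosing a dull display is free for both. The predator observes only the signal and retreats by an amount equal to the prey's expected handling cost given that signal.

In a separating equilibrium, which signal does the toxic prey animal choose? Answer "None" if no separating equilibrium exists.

bright display

Try toxic → bright display, palatable → dull display:
  If types separate, bright display earns payment 67 and dull display earns 45.
  Toxic: bright display gives 67 − 3 = 64; dull display gives 45 − 0 = 45. No deviation. ✓
  Palatable: dull display gives 45 − 0 = 45; bright display gives 67 − 26 = 41. No deviation. ✓
Both hold — the toxic type sends bright display.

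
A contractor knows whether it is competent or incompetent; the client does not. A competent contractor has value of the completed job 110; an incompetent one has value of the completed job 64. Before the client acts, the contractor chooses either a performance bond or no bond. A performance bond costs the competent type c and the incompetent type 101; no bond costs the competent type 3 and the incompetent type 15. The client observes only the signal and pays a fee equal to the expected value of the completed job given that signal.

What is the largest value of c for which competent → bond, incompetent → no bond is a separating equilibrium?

49

Under separation: bond → competent (pays 110); no bond → incompetent (pays 64).
Incompetent: 64 − 15 = 49 ≥ 110 − 101 = 9. Holds regardless of c. ✓
Competent: 110 − c ≥ 64 − 3, so c ≤ 110 − 61 = 49.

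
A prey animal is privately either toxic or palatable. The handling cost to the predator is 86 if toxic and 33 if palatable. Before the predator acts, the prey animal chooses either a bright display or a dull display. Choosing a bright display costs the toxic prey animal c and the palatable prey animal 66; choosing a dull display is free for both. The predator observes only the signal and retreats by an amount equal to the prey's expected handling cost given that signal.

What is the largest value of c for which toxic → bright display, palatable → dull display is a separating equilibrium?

53

Under separation: bright display → toxic (pays 86); dull display → palatable (pays 33).
Palatable: 33 − 0 = 33 ≥ 86 − 66 = 20. Holds regardless of c. ✓
Toxic: 86 − c ≥ 33 − 0, so c ≤ 86 − 33 = 53.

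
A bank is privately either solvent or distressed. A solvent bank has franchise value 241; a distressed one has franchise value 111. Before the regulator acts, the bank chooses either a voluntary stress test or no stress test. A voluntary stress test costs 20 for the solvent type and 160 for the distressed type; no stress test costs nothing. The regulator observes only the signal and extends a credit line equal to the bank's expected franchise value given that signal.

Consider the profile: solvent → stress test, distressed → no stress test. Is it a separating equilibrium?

If types separate, stress test earns payment 241 and no stress test earns 111.
Solvent: stress test gives 241 − 20 = 221; no stress test gives 111 − 0 = 111. No deviation. ✓
Distressed: no stress test gives 111 − 0 = 111; stress test gives 241 − 160 = 81. No deviation. ✓
Both incentive constraints hold.

Yes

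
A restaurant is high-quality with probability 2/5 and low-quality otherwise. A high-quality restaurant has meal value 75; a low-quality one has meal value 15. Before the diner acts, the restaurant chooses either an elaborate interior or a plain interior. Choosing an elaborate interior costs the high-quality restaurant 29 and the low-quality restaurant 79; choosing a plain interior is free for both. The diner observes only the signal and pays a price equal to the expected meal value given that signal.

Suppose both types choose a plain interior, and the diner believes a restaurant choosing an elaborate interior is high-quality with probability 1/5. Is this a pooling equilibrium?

Yes

At the pooled signal (plain interior) the diner holds the prior 2/5 and pays 2/5·75 + 3/5·15 = 39. Off-path (elaborate interior) belief 1/5 gives 1/5·75 + 4/5·15 = 27.
High-quality: plain interior gives 39 − 0 = 39; elaborate interior gives 27 − 29 = -2. Stays. ✓
Low-quality: plain interior gives 39 − 0 = 39; elaborate interior gives 27 − 79 = -52. Stays. ✓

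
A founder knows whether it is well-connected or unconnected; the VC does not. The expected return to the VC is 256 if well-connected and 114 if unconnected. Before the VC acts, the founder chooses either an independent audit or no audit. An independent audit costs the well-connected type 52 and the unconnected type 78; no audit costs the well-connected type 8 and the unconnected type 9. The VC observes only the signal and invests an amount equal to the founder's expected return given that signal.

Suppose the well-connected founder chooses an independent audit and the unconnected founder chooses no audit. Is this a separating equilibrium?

Under separation the VC infers type exactly: audit → well-connected (pays 256), no audit → unconnected (pays 114).
Well-connected: audit gives 256 − 52 = 204; no audit gives 114 − 8 = 106. No deviation. ✓
Unconnected: no audit gives 114 − 9 = 105; audit gives 256 − 78 = 178. Would deviate. ✗

No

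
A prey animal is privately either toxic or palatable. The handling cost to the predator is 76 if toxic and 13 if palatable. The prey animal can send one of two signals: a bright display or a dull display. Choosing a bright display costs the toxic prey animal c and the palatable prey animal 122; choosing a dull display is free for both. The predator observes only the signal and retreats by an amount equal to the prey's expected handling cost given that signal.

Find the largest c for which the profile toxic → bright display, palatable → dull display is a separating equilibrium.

63

Under separation: bright display → toxic (pays 76); dull display → palatable (pays 13).
Palatable: 13 − 0 = 13 ≥ 76 − 122 = -46. Holds regardless of c. ✓
Toxic: 76 − c ≥ 13 − 0, so c ≤ 76 − 13 = 63.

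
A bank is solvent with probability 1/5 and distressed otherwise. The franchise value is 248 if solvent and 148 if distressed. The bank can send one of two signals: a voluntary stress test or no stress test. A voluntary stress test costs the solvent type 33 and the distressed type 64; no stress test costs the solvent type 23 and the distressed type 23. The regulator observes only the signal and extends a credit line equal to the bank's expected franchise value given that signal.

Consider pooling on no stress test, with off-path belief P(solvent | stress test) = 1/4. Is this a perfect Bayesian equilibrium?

At the pooled signal (no stress test) the regulator holds the prior 1/5 and pays 1/5·248 + 4/5·148 = 168. Off-path (stress test) belief 1/4 gives 1/4·248 + 3/4·148 = 173.
Solvent: no stress test gives 168 − 23 = 145; stress test gives 173 − 33 = 140. Stays. ✓
Distressed: no stress test gives 168 − 23 = 145; stress test gives 173 − 64 = 109. Stays. ✓

Yes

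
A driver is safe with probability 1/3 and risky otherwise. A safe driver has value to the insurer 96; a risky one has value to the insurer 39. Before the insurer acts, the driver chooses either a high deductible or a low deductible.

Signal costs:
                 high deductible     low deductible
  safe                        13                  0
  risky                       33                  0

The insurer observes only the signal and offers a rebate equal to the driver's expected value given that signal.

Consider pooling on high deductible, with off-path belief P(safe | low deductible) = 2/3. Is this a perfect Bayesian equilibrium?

At the pooled signal (high deductible) the insurer holds the prior 1/3 and pays 1/3·96 + 2/3·39 = 58. Off-path (low deductible) belief 2/3 gives 2/3·96 + 1/3·39 = 77.
Safe: high deductible gives 58 − 13 = 45; low deductible gives 77 − 0 = 77. Deviates. ✗
Risky: high deductible gives 58 − 33 = 25; low deductible gives 77 − 0 = 77. Deviates. ✗

No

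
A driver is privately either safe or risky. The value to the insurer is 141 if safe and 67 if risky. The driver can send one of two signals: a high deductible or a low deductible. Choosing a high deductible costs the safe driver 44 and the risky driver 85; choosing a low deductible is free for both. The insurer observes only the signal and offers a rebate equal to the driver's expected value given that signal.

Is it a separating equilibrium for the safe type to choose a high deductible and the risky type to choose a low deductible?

Under separation the insurer infers type exactly: high deductible → safe (pays 141), low deductible → risky (pays 67).
Safe: high deductible gives 141 − 44 = 97; low deductible gives 67 − 0 = 67. No deviation. ✓
Risky: low deductible gives 67 − 0 = 67; high deductible gives 141 − 85 = 56. No deviation. ✓
Both incentive constraints hold.

Yes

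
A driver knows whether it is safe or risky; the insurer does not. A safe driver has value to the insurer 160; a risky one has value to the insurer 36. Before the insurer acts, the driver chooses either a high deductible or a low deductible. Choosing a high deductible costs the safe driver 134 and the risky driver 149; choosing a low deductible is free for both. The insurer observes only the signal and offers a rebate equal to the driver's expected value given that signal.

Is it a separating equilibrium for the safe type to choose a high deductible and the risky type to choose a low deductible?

If types separate, high deductible earns payment 160 and low deductible earns 36.
Safe: high deductible gives 160 − 134 = 26; low deductible gives 36 − 0 = 36. Would deviate. ✗
Risky: low deductible gives 36 − 0 = 36; high deductible gives 160 − 149 = 11. No deviation. ✓

No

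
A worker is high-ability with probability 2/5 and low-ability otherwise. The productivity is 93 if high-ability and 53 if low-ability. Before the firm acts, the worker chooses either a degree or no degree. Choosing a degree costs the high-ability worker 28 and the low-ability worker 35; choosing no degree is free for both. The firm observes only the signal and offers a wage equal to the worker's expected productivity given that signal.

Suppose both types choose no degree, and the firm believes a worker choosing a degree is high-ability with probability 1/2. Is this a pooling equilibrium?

Yes

On the equilibrium path (no degree) the firm holds the prior 2/5 and pays 2/5·93 + 3/5·53 = 69. Off-path (degree) belief 1/2 gives 1/2·93 + 1/2·53 = 73.
High-ability: no degree gives 69 − 0 = 69; degree gives 73 − 28 = 45. Stays. ✓
Low-ability: no degree gives 69 − 0 = 69; degree gives 73 − 35 = 38. Stays. ✓
Beliefs are Bayes-consistent on-path and both types best-respond.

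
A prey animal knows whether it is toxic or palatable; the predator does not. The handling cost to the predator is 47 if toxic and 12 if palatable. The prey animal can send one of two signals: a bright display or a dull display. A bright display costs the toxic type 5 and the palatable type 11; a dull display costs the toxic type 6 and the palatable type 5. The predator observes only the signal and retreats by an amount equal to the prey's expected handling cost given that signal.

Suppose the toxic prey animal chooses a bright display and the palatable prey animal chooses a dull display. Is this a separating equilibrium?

If types separate, bright display earns payment 47 and dull display earns 12.
Toxic: bright display gives 47 − 5 = 42; dull display gives 12 − 6 = 6. No deviation. ✓
Palatable: dull display gives 12 − 5 = 7; bright display gives 47 − 11 = 36. Would deviate. ✗

No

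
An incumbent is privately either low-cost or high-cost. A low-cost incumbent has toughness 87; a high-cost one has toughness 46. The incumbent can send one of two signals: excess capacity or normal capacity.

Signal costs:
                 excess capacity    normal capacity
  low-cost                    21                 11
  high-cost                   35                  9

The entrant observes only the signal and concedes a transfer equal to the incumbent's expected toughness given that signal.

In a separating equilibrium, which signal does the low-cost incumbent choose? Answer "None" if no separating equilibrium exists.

Try low-cost → excess capacity, high-cost → normal capacity:
  Under separation the entrant infers type exactly: excess capacity → low-cost (pays 87), normal capacity → high-cost (pays 46).
  Low-cost: excess capacity gives 87 − 21 = 66; normal capacity gives 46 − 11 = 35. No deviation. ✓
  High-cost: normal capacity gives 46 − 9 = 37; excess capacity gives 87 − 35 = 52. Would deviate. ✗
Try low-cost → normal capacity, high-cost → excess capacity:
  Under separation the entrant infers type exactly: normal capacity → low-cost (pays 87), excess capacity → high-cost (pays 46).
  Low-cost: normal capacity gives 87 − 11 = 76; excess capacity gives 46 − 21 = 25. No deviation. ✓
  High-cost: excess capacity gives 46 − 35 = 11; normal capacity gives 87 − 9 = 78. Would deviate. ✗
Neither assignment is incentive-compatible.

None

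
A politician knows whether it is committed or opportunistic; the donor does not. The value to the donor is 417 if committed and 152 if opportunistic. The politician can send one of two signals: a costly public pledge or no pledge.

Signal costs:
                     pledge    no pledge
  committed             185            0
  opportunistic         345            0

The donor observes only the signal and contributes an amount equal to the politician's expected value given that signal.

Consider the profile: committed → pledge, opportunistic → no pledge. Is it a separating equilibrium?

If types separate, pledge earns payment 417 and no pledge earns 152.
Committed: pledge gives 417 − 185 = 232; no pledge gives 152 − 0 = 152. No deviation. ✓
Opportunistic: no pledge gives 152 − 0 = 152; pledge gives 417 − 345 = 72. No deviation. ✓
Both incentive constraints hold.

Yes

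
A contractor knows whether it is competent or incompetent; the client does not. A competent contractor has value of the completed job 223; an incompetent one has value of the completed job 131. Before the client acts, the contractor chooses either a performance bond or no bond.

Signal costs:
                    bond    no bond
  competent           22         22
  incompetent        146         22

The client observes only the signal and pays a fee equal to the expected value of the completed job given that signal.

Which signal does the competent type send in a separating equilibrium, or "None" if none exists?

Try competent → bond, incompetent → no bond:
  If types separate, bond earns payment 223 and no bond earns 131.
  Competent: bond gives 223 − 22 = 201; no bond gives 131 − 22 = 109. No deviation. ✓
  Incompetent: no bond gives 131 − 22 = 109; bond gives 223 − 146 = 77. No deviation. ✓
Both hold — the competent type sends bond.

bond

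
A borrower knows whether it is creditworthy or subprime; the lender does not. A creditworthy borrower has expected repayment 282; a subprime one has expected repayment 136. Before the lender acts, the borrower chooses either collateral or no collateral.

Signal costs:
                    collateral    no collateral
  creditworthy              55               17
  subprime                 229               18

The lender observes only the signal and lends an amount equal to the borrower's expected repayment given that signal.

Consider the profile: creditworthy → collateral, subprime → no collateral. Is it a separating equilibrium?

Yes

If types separate, collateral earns payment 282 and no collateral earns 136.
Creditworthy: collateral gives 282 − 55 = 227; no collateral gives 136 − 17 = 119. No deviation. ✓
Subprime: no collateral gives 136 − 18 = 118; collateral gives 282 − 229 = 53. No deviation. ✓
Both incentive constraints hold.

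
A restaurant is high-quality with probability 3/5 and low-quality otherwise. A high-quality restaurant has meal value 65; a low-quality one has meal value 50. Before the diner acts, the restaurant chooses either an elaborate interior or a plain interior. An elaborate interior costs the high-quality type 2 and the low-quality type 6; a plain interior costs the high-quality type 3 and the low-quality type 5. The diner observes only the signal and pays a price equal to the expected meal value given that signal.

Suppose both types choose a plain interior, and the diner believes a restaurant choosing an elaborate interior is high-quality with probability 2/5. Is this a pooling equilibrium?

At the pooled signal (plain interior) the diner holds the prior 3/5 and pays 3/5·65 + 2/5·50 = 59. Off-path (elaborate interior) belief 2/5 gives 2/5·65 + 3/5·50 = 56.
High-quality: plain interior gives 59 − 3 = 56; elaborate interior gives 56 − 2 = 54. Stays. ✓
Low-quality: plain interior gives 59 − 5 = 54; elaborate interior gives 56 − 6 = 50. Stays. ✓

Yes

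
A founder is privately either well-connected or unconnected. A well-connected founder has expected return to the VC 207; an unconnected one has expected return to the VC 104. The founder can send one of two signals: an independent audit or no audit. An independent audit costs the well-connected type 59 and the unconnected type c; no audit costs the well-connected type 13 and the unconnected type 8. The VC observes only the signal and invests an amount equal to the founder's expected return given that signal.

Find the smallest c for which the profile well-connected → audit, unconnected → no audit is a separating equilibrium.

111

Under separation: audit → well-connected (pays 207); no audit → unconnected (pays 104).
Well-connected: 207 − 59 = 148 ≥ 104 − 13 = 91. Holds regardless of c. ✓
Unconnected: 104 − 8 ≥ 207 − c, so c ≥ 207 − 96 = 111.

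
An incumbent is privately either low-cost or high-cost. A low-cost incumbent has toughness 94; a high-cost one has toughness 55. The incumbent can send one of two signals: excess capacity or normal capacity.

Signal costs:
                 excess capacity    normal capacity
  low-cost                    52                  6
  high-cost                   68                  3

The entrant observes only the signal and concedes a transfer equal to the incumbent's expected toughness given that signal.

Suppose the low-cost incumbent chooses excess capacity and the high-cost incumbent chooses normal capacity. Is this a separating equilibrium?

No

Under separation the entrant infers type exactly: excess capacity → low-cost (pays 94), normal capacity → high-cost (pays 55).
Low-cost: excess capacity gives 94 − 52 = 42; normal capacity gives 55 − 6 = 49. Would deviate. ✗
High-cost: normal capacity gives 55 − 3 = 52; excess capacity gives 94 − 68 = 26. No deviation. ✓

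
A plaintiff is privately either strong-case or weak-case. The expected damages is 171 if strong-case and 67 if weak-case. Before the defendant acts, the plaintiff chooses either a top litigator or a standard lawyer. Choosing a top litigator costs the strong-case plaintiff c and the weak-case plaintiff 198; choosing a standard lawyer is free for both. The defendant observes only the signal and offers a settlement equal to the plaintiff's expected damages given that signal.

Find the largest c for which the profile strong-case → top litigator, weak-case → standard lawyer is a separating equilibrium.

104

Under separation: top litigator → strong-case (pays 171); standard lawyer → weak-case (pays 67).
Weak-case: 67 − 0 = 67 ≥ 171 − 198 = -27. Holds regardless of c. ✓
Strong-case: 171 − c ≥ 67 − 0, so c ≤ 171 − 67 = 104.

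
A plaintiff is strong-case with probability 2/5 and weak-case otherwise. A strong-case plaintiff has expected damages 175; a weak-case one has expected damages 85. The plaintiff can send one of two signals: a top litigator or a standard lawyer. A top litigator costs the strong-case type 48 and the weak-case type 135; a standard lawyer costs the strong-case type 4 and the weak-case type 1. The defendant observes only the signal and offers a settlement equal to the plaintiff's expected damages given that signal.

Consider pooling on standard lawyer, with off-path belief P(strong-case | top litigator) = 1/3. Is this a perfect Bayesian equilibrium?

On the equilibrium path (standard lawyer) the defendant holds the prior 2/5 and pays 2/5·175 + 3/5·85 = 121. Off-path (top litigator) belief 1/3 gives 1/3·175 + 2/3·85 = 115.
Strong-case: standard lawyer gives 121 − 4 = 117; top litigator gives 115 − 48 = 67. Stays. ✓
Weak-case: standard lawyer gives 121 − 1 = 120; top litigator gives 115 − 135 = -20. Stays. ✓
Beliefs are Bayes-consistent on-path and both types best-respond.

Yes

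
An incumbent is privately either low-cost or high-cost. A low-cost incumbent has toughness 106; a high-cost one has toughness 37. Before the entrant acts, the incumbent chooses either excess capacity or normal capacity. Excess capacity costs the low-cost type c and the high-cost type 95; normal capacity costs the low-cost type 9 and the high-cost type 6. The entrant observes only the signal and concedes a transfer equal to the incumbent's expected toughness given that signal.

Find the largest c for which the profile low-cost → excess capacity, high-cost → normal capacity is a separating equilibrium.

78

Under separation: excess capacity → low-cost (pays 106); normal capacity → high-cost (pays 37).
High-cost: 37 − 6 = 31 ≥ 106 − 95 = 11. Holds regardless of c. ✓
Low-cost: 106 − c ≥ 37 − 9, so c ≤ 106 − 28 = 78.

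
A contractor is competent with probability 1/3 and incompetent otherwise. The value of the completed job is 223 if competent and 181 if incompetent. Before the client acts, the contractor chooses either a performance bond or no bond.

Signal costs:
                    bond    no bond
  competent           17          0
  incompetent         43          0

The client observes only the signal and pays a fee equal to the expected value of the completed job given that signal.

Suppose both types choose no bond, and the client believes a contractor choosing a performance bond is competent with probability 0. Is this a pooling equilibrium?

At the pooled signal (no bond) the client holds the prior 1/3 and pays 1/3·223 + 2/3·181 = 195. Off-path (bond) belief 0 gives 0·223 + 1·181 = 181.
Competent: no bond gives 195 − 0 = 195; bond gives 181 − 17 = 164. Stays. ✓
Incompetent: no bond gives 195 − 0 = 195; bond gives 181 − 43 = 138. Stays. ✓

Yes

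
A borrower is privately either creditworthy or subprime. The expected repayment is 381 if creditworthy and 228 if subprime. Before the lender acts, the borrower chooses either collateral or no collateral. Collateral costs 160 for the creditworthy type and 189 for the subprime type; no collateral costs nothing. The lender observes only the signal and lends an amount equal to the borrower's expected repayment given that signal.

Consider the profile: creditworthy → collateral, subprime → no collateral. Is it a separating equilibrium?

No

Under separation the lender infers type exactly: collateral → creditworthy (pays 381), no collateral → subprime (pays 228).
Creditworthy: collateral gives 381 − 160 = 221; no collateral gives 228 − 0 = 228. Would deviate. ✗
Subprime: no collateral gives 228 − 0 = 228; collateral gives 381 − 189 = 192. No deviation. ✓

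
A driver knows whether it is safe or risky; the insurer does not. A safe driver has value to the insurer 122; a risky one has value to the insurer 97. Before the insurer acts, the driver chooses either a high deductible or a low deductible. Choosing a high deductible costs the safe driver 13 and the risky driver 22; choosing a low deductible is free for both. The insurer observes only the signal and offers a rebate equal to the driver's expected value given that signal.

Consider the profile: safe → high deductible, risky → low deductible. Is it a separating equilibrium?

If types separate, high deductible earns payment 122 and low deductible earns 97.
Safe: high deductible gives 122 − 13 = 109; low deductible gives 97 − 0 = 97. No deviation. ✓
Risky: low deductible gives 97 − 0 = 97; high deductible gives 122 − 22 = 100. Would deviate. ✗

No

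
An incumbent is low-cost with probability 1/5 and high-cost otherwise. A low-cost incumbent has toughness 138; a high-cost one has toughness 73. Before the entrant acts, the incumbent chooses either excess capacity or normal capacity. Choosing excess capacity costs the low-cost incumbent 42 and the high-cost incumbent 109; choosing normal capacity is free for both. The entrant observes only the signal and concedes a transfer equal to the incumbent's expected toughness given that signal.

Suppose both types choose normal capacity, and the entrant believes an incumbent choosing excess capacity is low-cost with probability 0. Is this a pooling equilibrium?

At the pooled signal (normal capacity) the entrant holds the prior 1/5 and pays 1/5·138 + 4/5·73 = 86. Off-path (excess capacity) belief 0 gives 0·138 + 1·73 = 73.
Low-cost: normal capacity gives 86 − 0 = 86; excess capacity gives 73 − 42 = 31. Stays. ✓
High-cost: normal capacity gives 86 − 0 = 86; excess capacity gives 73 − 109 = -36. Stays. ✓

Yes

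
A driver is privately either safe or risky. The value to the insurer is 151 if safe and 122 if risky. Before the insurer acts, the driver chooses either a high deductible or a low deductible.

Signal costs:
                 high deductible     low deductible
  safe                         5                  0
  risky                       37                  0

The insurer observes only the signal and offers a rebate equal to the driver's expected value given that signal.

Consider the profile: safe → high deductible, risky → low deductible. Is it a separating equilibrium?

Under separation the insurer infers type exactly: high deductible → safe (pays 151), low deductible → risky (pays 122).
Safe: high deductible gives 151 − 5 = 146; low deductible gives 122 − 0 = 122. No deviation. ✓
Risky: low deductible gives 122 − 0 = 122; high deductible gives 151 − 37 = 114. No deviation. ✓
Neither type gains from mimicking the other.

Yes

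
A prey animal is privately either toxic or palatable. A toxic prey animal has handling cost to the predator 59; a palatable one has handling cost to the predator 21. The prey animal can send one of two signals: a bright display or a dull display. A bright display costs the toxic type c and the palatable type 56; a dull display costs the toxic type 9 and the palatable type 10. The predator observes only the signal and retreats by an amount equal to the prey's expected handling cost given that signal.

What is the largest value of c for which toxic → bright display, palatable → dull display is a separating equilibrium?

47

Under separation: bright display → toxic (pays 59); dull display → palatable (pays 21).
Palatable: 21 − 10 = 11 ≥ 59 − 56 = 3. Holds regardless of c. ✓
Toxic: 59 − c ≥ 21 − 9, so c ≤ 59 − 12 = 47.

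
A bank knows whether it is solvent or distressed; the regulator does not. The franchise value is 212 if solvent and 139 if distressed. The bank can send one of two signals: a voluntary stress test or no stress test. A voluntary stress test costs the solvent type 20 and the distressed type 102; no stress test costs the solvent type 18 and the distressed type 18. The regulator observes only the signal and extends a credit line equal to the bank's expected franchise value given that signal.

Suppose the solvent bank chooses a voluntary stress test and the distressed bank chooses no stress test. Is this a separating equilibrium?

Yes

Under separation the regulator infers type exactly: stress test → solvent (pays 212), no stress test → distressed (pays 139).
Solvent: stress test gives 212 − 20 = 192; no stress test gives 139 − 18 = 121. No deviation. ✓
Distressed: no stress test gives 139 − 18 = 121; stress test gives 212 − 102 = 110. No deviation. ✓
Both incentive constraints hold.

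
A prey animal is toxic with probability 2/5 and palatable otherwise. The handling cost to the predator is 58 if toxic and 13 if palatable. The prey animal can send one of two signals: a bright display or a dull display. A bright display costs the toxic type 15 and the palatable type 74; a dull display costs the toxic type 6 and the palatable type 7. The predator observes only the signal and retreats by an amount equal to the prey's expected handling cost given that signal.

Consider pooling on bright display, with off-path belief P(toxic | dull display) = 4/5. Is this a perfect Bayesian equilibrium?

At the pooled signal (bright display) the predator holds the prior 2/5 and pays 2/5·58 + 3/5·13 = 31. Off-path (dull display) belief 4/5 gives 4/5·58 + 1/5·13 = 49.
Toxic: bright display gives 31 − 15 = 16; dull display gives 49 − 6 = 43. Deviates. ✗
Palatable: bright display gives 31 − 74 = -43; dull display gives 49 − 7 = 42. Deviates. ✗

No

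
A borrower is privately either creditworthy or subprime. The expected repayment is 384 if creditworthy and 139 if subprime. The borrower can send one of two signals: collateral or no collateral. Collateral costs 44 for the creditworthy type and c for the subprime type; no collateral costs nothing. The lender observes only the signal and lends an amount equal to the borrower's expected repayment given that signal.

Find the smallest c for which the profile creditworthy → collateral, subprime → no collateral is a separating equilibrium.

Under separation: collateral → creditworthy (pays 384); no collateral → subprime (pays 139).
Creditworthy: 384 − 44 = 340 ≥ 139 − 0 = 139. Holds regardless of c. ✓
Subprime: 139 − 0 ≥ 384 − c, so c ≥ 384 − 139 = 245.

245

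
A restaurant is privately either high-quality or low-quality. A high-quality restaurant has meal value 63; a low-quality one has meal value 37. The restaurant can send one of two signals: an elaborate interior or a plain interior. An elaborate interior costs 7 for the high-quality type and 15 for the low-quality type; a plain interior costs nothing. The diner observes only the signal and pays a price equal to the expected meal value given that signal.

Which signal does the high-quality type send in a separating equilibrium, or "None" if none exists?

None

Try high-quality → elaborate interior, low-quality → plain interior:
  If types separate, elaborate interior earns payment 63 and plain interior earns 37.
  High-quality: elaborate interior gives 63 − 7 = 56; plain interior gives 37 − 0 = 37. No deviation. ✓
  Low-quality: plain interior gives 37 − 0 = 37; elaborate interior gives 63 − 15 = 48. Would deviate. ✗
Try high-quality → plain interior, low-quality → elaborate interior:
  If types separate, plain interior earns payment 63 and elaborate interior earns 37.
  High-quality: plain interior gives 63 − 0 = 63; elaborate interior gives 37 − 7 = 30. No deviation. ✓
  Low-quality: elaborate interior gives 37 − 15 = 22; plain interior gives 63 − 0 = 63. Would deviate. ✗
Neither assignment is incentive-compatible.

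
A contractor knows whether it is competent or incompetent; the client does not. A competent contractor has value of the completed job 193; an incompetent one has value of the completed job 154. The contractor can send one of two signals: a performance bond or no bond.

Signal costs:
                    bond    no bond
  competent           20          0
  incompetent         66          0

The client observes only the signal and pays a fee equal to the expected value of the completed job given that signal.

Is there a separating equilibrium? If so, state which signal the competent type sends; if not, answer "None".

bond

Try competent → bond, incompetent → no bond:
  Under separation the client infers type exactly: bond → competent (pays 193), no bond → incompetent (pays 154).
  Competent: bond gives 193 − 20 = 173; no bond gives 154 − 0 = 154. No deviation. ✓
  Incompetent: no bond gives 154 − 0 = 154; bond gives 193 − 66 = 127. No deviation. ✓
Both hold — the competent type sends bond.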